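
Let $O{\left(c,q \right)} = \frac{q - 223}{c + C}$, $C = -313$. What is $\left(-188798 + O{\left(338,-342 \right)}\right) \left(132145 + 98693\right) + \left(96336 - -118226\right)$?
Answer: $- \frac{217933775504}{5} \approx -4.3587 \cdot 10^{10}$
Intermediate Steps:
$O{\left(c,q \right)} = \frac{-223 + q}{-313 + c}$ ($O{\left(c,q \right)} = \frac{q - 223}{c - 313} = \frac{-223 + q}{-313 + c}$)
$\left(-188798 + O{\left(338,-342 \right)}\right) \left(132145 + 98693\right) + \left(96336 - -118226\right) = \left(-188798 + \frac{-223 - 342}{-313 + 338}\right) \left(132145 + 98693\right) + \left(96336 - -118226\right) = \left(-188798 + \frac{1}{25} \left(-565\right)\right) 230838 + \left(96336 + 118226\right) = \left(-188798 + \frac{1}{25} \left(-565\right)\right) 230838 + 214562 = \left(-188798 - \frac{113}{5}\right) 230838 + 214562 = \left(- \frac{944103}{5}\right) 230838 + 214562 = - \frac{217934848314}{5} + 214562 = - \frac{217933775504}{5}$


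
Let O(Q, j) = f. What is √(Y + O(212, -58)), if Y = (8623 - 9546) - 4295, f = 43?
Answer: 15*I*√23 ≈ 71.938*I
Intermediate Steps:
O(Q, j) = 43
Y = -5218 (Y = -923 - 4295 = -5218)
√(Y + O(212, -58)) = √(-5218 + 43) = √(-5175) = 15*I*√23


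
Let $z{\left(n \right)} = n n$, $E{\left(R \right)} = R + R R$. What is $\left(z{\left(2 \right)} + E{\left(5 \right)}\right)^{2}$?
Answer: $1156$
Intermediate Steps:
$E{\left(R \right)} = R + R^{2}$
$z{\left(n \right)} = n^{2}$
$\left(z{\left(2 \right)} + E{\left(5 \right)}\right)^{2} = \left(2^{2} + 5 \left(1 + 5\right)\right)^{2} = \left(4 + 5 \cdot 6\right)^{2} = \left(4 + 30\right)^{2} = 34^{2} = 1156$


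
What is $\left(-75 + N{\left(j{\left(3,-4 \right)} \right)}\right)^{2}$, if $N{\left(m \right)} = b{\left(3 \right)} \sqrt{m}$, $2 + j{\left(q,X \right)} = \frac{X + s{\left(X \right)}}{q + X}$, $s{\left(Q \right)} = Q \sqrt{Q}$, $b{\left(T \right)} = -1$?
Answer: $\left(75 + \sqrt{2} \sqrt{1 + 4 i}\right)^{2} \approx 5966.5 + 273.08 i$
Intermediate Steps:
$s{\left(Q \right)} = Q^{\frac{3}{2}}$
$j{\left(q,X \right)} = -2 + \frac{X + X^{\frac{3}{2}}}{X + q}$ ($j{\left(q,X \right)} = -2 + \frac{X + X^{\frac{3}{2}}}{q + X} = -2 + \frac{X + X^{\frac{3}{2}}}{X + q}$)
$N{\left(m \right)} = - \sqrt{m}$
$\left(-75 + N{\left(j{\left(3,-4 \right)} \right)}\right)^{2} = \left(-75 - \sqrt{\frac{\left(-4\right)^{\frac{3}{2}} - -4 - 6}{-4 + 3}}\right)^{2} = \left(-75 - \sqrt{\frac{- 8 i + 4 - 6}{-1}}\right)^{2} = \left(-75 - \sqrt{- (-2 - 8 i)}\right)^{2} = \left(-75 - \sqrt{2 + 8 i}\right)^{2}$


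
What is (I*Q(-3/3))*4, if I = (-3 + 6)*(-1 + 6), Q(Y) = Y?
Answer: -60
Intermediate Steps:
I = 15 (I = 3*5 = 15)
(I*Q(-3/3))*4 = (15*(-3/3))*4 = (15*(-3*⅓))*4 = (15*(-1))*4 = -15*4 = -60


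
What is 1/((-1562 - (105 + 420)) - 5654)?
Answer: -1/7741 ≈ -0.00012918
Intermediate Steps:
1/((-1562 - (105 + 420)) - 5654) = 1/((-1562 - 1*525) - 5654) = 1/((-1562 - 525) - 5654) = 1/(-2087 - 5654) = 1/(-7741) = -1/7741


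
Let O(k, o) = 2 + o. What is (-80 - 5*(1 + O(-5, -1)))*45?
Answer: -4050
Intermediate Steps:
(-80 - 5*(1 + O(-5, -1)))*45 = (-80 - 5*(1 + (2 - 1)))*45 = (-80 - 5*(1 + 1))*45 = (-80 - 5*2)*45 = (-80 - 10)*45 = -90*45 = -4050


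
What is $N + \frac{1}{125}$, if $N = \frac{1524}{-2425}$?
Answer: $- \frac{7523}{12125} \approx -0.62045$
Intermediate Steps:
$N = - \frac{1524}{2425}$ ($N = 1524 \left(- \frac{1}{2425}\right) = - \frac{1524}{2425} \approx -0.62845$)
$N + \frac{1}{125} = - \frac{1524}{2425} + \frac{1}{125} = - \frac{7523}{12125}$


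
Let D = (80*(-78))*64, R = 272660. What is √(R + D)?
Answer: 10*I*√1267 ≈ 355.95*I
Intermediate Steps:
D = -399360 (D = -6240*64 = -399360)
√(R + D) = √(272660 - 399360) = √(-126700) = 10*I*√1267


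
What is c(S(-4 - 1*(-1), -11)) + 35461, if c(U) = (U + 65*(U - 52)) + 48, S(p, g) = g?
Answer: 31403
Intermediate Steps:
c(U) = -3332 + 66*U (c(U) = (U + 65*(-52 + U)) + 48 = (U + (-3380 + 65*U)) + 48 = (-3380 + 66*U) + 48 = -3332 + 66*U)
c(S(-4 - 1*(-1), -11)) + 35461 = (-3332 + 66*(-11)) + 35461 = (-3332 - 726) + 35461 = -4058 + 35461 = 31403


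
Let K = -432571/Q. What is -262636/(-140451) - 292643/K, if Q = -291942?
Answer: -11999287057123250/60755029521 ≈ -1.9750e+5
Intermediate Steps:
K = 432571/291942 (K = -432571/(-291942) = -432571*(-1/291942) = 432571/291942 ≈ 1.4817)
-262636/(-140451) - 292643/K = -262636/(-140451) - 292643/432571/291942 = -262636*(-1/140451) - 292643*291942/432571 = 262636/140451 - 85434782706/432571 = -11999287057123250/60755029521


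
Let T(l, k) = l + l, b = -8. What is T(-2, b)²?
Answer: 16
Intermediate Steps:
T(l, k) = 2*l
T(-2, b)² = (2*(-2))² = (-4)² = 16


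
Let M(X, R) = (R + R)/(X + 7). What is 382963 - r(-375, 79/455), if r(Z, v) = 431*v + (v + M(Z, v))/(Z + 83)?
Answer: 1872035207781/4889248 ≈ 3.8289e+5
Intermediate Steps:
M(X, R) = 2*R/(7 + X) (M(X, R) = (2*R)/(7 + X) = 2*R/(7 + X))
r(Z, v) = 431*v + (v + 2*v/(7 + Z))/(83 + Z) (r(Z, v) = 431*v + (v + 2*v/(7 + Z))/(Z + 83) = 431*v + (v + 2*v/(7 + Z))/(83 + Z))
382963 - r(-375, 79/455) = 382963 - 79/455*(2 + (7 - 375)*(35774 + 431*(-375)))/((7 - 375)*(83 - 375)) = 382963 - 79*(1/455)*(2 - 368*(35774 - 161625))/((-368)*(-292)) = 382963 - 79*(-1)*(-1)*(2 - 368*(-125851))/(455*368*292) = 382963 - 79*(-1)*(-1)*(2 + 46313168)/(455*368*292) = 382963 - 79*(-1)*(-1)*46313170/(455*368*292) = 382963 - 1*365874043/4889248 = 382963 - 365874043/4889248 = 1872035207781/4889248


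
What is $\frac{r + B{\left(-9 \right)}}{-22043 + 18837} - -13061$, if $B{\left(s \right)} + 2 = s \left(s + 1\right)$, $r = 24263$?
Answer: $\frac{41849233}{3206} \approx 13053.0$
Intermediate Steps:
$B{\left(s \right)} = -2 + s \left(1 + s\right)$ ($B{\left(s \right)} = -2 + s \left(s + 1\right) = -2 + s \left(1 + s\right)$)
$\frac{r + B{\left(-9 \right)}}{-22043 + 18837} - -13061 = \frac{24263 - \left(11 - 81\right)}{-22043 + 18837} - -13061 = \frac{24263 - -70}{-3206} + 13061 = \left(24263 + 70\right) \left(- \frac{1}{3206}\right) + 13061 = 24333 \left(- \frac{1}{3206}\right) + 13061 = - \frac{24333}{3206} + 13061 = \frac{41849233}{3206}$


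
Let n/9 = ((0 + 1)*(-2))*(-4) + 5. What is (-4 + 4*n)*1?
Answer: 464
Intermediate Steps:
n = 117 (n = 9*(((0 + 1)*(-2))*(-4) + 5) = 9*((1*(-2))*(-4) + 5) = 9*(-2*(-4) + 5) = 9*(8 + 5) = 9*13 = 117)
(-4 + 4*n)*1 = (-4 + 4*117)*1 = (-4 + 468)*1 = 464*1 = 464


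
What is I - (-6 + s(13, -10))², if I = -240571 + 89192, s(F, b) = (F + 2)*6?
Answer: -158435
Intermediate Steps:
s(F, b) = 12 + 6*F (s(F, b) = (2 + F)*6 = 12 + 6*F)
I = -151379
I - (-6 + s(13, -10))² = -151379 - (-6 + (12 + 6*13))² = -151379 - (-6 + (12 + 78))² = -151379 - (-6 + 90)² = -151379 - 1*84² = -151379 - 1*7056 = -151379 - 7056 = -158435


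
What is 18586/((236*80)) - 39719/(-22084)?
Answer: 145043493/52118240 ≈ 2.7830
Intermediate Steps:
18586/((236*80)) - 39719/(-22084) = 18586/18880 - 39719*(-1/22084) = 18586*(1/18880) + 39719/22084 = 9293/9440 + 39719/22084 = 145043493/52118240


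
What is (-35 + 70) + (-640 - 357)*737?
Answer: -734754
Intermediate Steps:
(-35 + 70) + (-640 - 357)*737 = 35 - 997*737 = 35 - 734789 = -734754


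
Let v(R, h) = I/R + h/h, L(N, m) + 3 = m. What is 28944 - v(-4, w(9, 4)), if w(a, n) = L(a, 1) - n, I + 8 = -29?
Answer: 115735/4 ≈ 28934.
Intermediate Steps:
I = -37 (I = -8 - 29 = -37)
L(N, m) = -3 + m
w(a, n) = -2 - n (w(a, n) = (-3 + 1) - n = -2 - n)
v(R, h) = 1 - 37/R (v(R, h) = -37/R + h/h = -37/R + 1 = 1 - 37/R)
28944 - v(-4, w(9, 4)) = 28944 - (-37 - 4)/(-4) = 28944 - (-1)*(-41)/4 = 28944 - 1*41/4 = 28944 - 41/4 = 115735/4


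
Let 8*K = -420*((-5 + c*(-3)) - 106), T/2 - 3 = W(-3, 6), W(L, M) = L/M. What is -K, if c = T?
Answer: -6615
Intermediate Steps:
T = 5 (T = 6 + 2*(-3/6) = 6 + 2*(-3*⅙) = 6 + 2*(-½) = 6 - 1 = 5)
c = 5
K = 6615 (K = (-420*((-5 + 5*(-3)) - 106))/8 = (-420*((-5 - 15) - 106))/8 = (-420*(-20 - 106))/8 = (-420*(-126))/8 = (⅛)*52920 = 6615)
-K = -1*6615 = -6615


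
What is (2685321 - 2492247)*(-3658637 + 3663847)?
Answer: 1005915540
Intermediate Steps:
(2685321 - 2492247)*(-3658637 + 3663847) = 193074*5210 = 1005915540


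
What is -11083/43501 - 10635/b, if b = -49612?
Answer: -87216661/2158171612 ≈ -0.040412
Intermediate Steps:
-11083/43501 - 10635/b = -11083/43501 - 10635/(-49612) = -11083*1/43501 - 10635*(-1/49612) = -11083/43501 + 10635/49612 = -87216661/2158171612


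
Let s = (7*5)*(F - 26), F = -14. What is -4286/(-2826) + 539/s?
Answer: 319799/282600 ≈ 1.1316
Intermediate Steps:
s = -1400 (s = (7*5)*(-14 - 26) = 35*(-40) = -1400)
-4286/(-2826) + 539/s = -4286/(-2826) + 539/(-1400) = -4286*(-1/2826) + 539*(-1/1400) = 2143/1413 - 77/200 = 319799/282600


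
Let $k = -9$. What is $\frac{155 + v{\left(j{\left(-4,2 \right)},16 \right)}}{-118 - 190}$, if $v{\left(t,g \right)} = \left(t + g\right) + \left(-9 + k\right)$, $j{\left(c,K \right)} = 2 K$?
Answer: $- \frac{157}{308} \approx -0.50974$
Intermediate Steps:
$v{\left(t,g \right)} = -18 + g + t$ ($v{\left(t,g \right)} = \left(t + g\right) - 18 = \left(g + t\right) - 18 = -18 + g + t$)
$\frac{155 + v{\left(j{\left(-4,2 \right)},16 \right)}}{-118 - 190} = \frac{155 + \left(-18 + 16 + 2 \cdot 2\right)}{-118 - 190} = \frac{155 + \left(-18 + 16 + 4\right)}{-308} = \left(155 + 2\right) \left(- \frac{1}{308}\right) = 157 \left(- \frac{1}{308}\right) = - \frac{157}{308}$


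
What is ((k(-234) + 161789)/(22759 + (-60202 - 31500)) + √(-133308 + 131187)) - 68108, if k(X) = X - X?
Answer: -4695731633/68943 + I*√2121 ≈ -68110.0 + 46.054*I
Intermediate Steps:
k(X) = 0
((k(-234) + 161789)/(22759 + (-60202 - 31500)) + √(-133308 + 131187)) - 68108 = ((0 + 161789)/(22759 + (-60202 - 31500)) + √(-133308 + 131187)) - 68108 = (161789/(22759 - 91702) + √(-2121)) - 68108 = (161789/(-68943) + I*√2121) - 68108 = (161789*(-1/68943) + I*√2121) - 68108 = (-161789/68943 + I*√2121) - 68108 = -4695731633/68943 + I*√2121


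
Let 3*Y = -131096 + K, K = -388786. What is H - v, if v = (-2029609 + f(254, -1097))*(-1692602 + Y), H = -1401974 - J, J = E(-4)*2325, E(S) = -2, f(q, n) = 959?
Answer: -3785251317724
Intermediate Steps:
J = -4650 (J = -2*2325 = -4650)
H = -1397324 (H = -1401974 - 1*(-4650) = -1401974 + 4650 = -1397324)
Y = -173294 (Y = (-131096 - 388786)/3 = (1/3)*(-519882) = -173294)
v = 3785249920400 (v = (-2029609 + 959)*(-1692602 - 173294) = -2028650*(-1865896) = 3785249920400)
H - v = -1397324 - 1*3785249920400 = -1397324 - 3785249920400 = -3785251317724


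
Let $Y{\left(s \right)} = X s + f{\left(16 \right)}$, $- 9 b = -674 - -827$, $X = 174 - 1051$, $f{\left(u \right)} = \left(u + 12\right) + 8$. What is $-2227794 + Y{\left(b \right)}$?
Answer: $-2212849$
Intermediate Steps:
$f{\left(u \right)} = 20 + u$ ($f{\left(u \right)} = \left(12 + u\right) + 8 = 20 + u$)
$X = -877$
$b = -17$ ($b = - \frac{-674 - -827}{9} = - \frac{-674 + 827}{9} = \left(- \frac{1}{9}\right) 153 = -17$)
$Y{\left(s \right)} = 36 - 877 s$ ($Y{\left(s \right)} = - 877 s + \left(20 + 16\right) = - 877 s + 36 = 36 - 877 s$)
$-2227794 + Y{\left(b \right)} = -2227794 + \left(36 - -14909\right) = -2227794 + \left(36 + 14909\right) = -2227794 + 14945 = -2212849$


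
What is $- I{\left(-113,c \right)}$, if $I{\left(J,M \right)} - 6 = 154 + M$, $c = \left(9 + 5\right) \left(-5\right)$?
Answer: $-90$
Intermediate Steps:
$c = -70$ ($c = 14 \left(-5\right) = -70$)
$I{\left(J,M \right)} = 160 + M$ ($I{\left(J,M \right)} = 6 + \left(154 + M\right) = 160 + M$)
$- I{\left(-113,c \right)} = - (160 - 70) = \left(-1\right) 90 = -90$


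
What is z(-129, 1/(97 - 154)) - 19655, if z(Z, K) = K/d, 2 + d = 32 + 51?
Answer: -90747136/4617 ≈ -19655.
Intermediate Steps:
d = 81 (d = -2 + (32 + 51) = -2 + 83 = 81)
z(Z, K) = K/81
z(-129, 1/(97 - 154)) - 19655 = 1/(81*(97 - 154)) - 19655 = (1/81)/(-57) - 19655 = (1/81)*(-1/57) - 19655 = -1/4617 - 19655 = -90747136/4617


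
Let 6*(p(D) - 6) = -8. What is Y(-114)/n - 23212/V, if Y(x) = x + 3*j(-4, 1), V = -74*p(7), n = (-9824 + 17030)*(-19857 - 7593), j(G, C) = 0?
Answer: 81990048853/1219795650 ≈ 67.216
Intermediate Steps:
p(D) = 14/3 (p(D) = 6 + (1/6)*(-8) = 6 - 4/3 = 14/3)
n = -197804700 (n = 7206*(-27450) = -197804700)
V = -1036/3 (V = -74*14/3 = -1036/3 ≈ -345.33)
Y(x) = x (Y(x) = x + 3*0 = x + 0 = x)
Y(-114)/n - 23212/V = -114/(-197804700) - 23212/(-1036/3) = -114*(-1/197804700) - 23212*(-3/1036) = 19/32967450 + 2487/37 = 81990048853/1219795650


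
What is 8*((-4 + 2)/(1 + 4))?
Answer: -16/5 ≈ -3.2000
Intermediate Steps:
8*((-4 + 2)/(1 + 4)) = 8*(-2/5) = 8*(-2*⅕) = 8*(-⅖) = -16/5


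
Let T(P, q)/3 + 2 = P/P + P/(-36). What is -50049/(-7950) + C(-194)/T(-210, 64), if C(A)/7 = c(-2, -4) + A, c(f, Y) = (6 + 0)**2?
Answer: -5377993/76850 ≈ -69.980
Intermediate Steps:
T(P, q) = -3 - P/12 (T(P, q) = -6 + 3*(P/P + P/(-36)) = -6 + 3*(1 + P*(-1/36)) = -6 + 3*(1 - P/36) = -6 + (3 - P/12) = -3 - P/12)
c(f, Y) = 36 (c(f, Y) = 6**2 = 36)
C(A) = 252 + 7*A (C(A) = 7*(36 + A) = 252 + 7*A)
-50049/(-7950) + C(-194)/T(-210, 64) = -50049/(-7950) + (252 + 7*(-194))/(-3 - 1/12*(-210)) = -50049*(-1/7950) + (252 - 1358)/(-3 + 35/2) = 16683/2650 - 1106/29/2 = 16683/2650 - 1106*2/29 = 16683/2650 - 2212/29 = -5377993/76850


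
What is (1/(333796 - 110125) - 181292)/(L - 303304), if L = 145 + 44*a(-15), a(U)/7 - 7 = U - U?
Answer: 40549762931/67325642013 ≈ 0.60229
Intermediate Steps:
a(U) = 49 (a(U) = 49 + 7*(U - U) = 49 + 7*0 = 49 + 0 = 49)
L = 2301 (L = 145 + 44*49 = 145 + 2156 = 2301)
(1/(333796 - 110125) - 181292)/(L - 303304) = (1/(333796 - 110125) - 181292)/(2301 - 303304) = (1/223671 - 181292)/(-301003) = (1/223671 - 181292)*(-1/301003) = -40549762931/223671*(-1/301003) = 40549762931/67325642013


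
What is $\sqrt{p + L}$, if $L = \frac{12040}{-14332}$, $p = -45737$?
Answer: $\frac{i \sqrt{587177314023}}{3583} \approx 213.86 i$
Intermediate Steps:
$L = - \frac{3010}{3583}$ ($L = 12040 \left(- \frac{1}{14332}\right) = - \frac{3010}{3583} \approx -0.84008$)
$\sqrt{p + L} = \sqrt{-45737 - \frac{3010}{3583}} = \sqrt{- \frac{163878681}{3583}} = \frac{i \sqrt{587177314023}}{3583}$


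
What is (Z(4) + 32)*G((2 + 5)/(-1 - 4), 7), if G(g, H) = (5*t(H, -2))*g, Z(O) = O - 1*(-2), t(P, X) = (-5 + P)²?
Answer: -1064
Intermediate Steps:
Z(O) = 2 + O (Z(O) = O + 2 = 2 + O)
G(g, H) = 5*g*(-5 + H)² (G(g, H) = (5*(-5 + H)²)*g = 5*g*(-5 + H)²)
(Z(4) + 32)*G((2 + 5)/(-1 - 4), 7) = ((2 + 4) + 32)*(5*((2 + 5)/(-1 - 4))*(-5 + 7)²) = (6 + 32)*(5*(7/(-5))*2²) = 38*(5*(7*(-⅕))*4) = 38*(5*(-7/5)*4) = 38*(-28) = -1064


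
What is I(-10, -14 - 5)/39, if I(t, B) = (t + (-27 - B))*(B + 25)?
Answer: -36/13 ≈ -2.7692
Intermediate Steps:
I(t, B) = (25 + B)*(-27 + t - B) (I(t, B) = (-27 + t - B)*(25 + B) = (25 + B)*(-27 + t - B))
I(-10, -14 - 5)/39 = (-675 - (-14 - 5)² - 52*(-14 - 5) + 25*(-10) + (-14 - 5)*(-10))/39 = (-675 - 1*(-19)² - 52*(-19) - 250 - 19*(-10))*(1/39) = (-675 - 1*361 + 988 - 250 + 190)*(1/39) = (-675 - 361 + 988 - 250 + 190)*(1/39) = -108*1/39 = -36/13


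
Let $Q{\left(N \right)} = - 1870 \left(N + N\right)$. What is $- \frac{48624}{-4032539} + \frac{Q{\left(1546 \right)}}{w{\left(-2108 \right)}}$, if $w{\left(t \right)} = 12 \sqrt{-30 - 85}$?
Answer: $\frac{48624}{4032539} + \frac{289102 i \sqrt{115}}{69} \approx 0.012058 + 44932.0 i$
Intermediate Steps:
$w{\left(t \right)} = 12 i \sqrt{115}$ ($w{\left(t \right)} = 12 \sqrt{-115} = 12 i \sqrt{115}$)
$Q{\left(N \right)} = - 3740 N$ ($Q{\left(N \right)} = - 1870 \cdot 2 N = - 3740 N$)
$- \frac{48624}{-4032539} + \frac{Q{\left(1546 \right)}}{w{\left(-2108 \right)}} = - \frac{48624}{-4032539} + \frac{\left(-3740\right) 1546}{12 i \sqrt{115}} = \left(-48624\right) \left(- \frac{1}{4032539}\right) - 5782040 \left(- \frac{i \sqrt{115}}{1380}\right) = \frac{48624}{4032539} + \frac{289102 i \sqrt{115}}{69}$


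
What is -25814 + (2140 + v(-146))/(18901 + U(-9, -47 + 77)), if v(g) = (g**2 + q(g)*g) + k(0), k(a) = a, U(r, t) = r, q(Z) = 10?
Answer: -121914023/4723 ≈ -25813.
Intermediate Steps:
v(g) = g**2 + 10*g (v(g) = (g**2 + 10*g) + 0 = g**2 + 10*g)
-25814 + (2140 + v(-146))/(18901 + U(-9, -47 + 77)) = -25814 + (2140 - 146*(10 - 146))/(18901 - 9) = -25814 + (2140 - 146*(-136))/18892 = -25814 + (2140 + 19856)*(1/18892) = -25814 + 21996*(1/18892) = -25814 + 5499/4723 = -121914023/4723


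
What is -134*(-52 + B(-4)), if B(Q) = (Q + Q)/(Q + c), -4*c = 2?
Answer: 60568/9 ≈ 6729.8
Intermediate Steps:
c = -½ (c = -¼*2 = -½ ≈ -0.50000)
B(Q) = 2*Q/(-½ + Q) (B(Q) = (Q + Q)/(Q - ½) = (2*Q)/(-½ + Q) = 2*Q/(-½ + Q))
-134*(-52 + B(-4)) = -134*(-52 + 4*(-4)/(-1 + 2*(-4))) = -134*(-52 + 4*(-4)/(-1 - 8)) = -134*(-52 + 4*(-4)/(-9)) = -134*(-52 + 4*(-4)*(-⅑)) = -134*(-52 + 16/9) = -134*(-452/9) = 60568/9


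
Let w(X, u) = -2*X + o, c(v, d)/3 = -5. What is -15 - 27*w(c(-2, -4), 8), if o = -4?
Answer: -717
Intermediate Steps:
c(v, d) = -15 (c(v, d) = 3*(-5) = -15)
w(X, u) = -4 - 2*X (w(X, u) = -2*X - 4 = -4 - 2*X)
-15 - 27*w(c(-2, -4), 8) = -15 - 27*(-4 - 2*(-15)) = -15 - 27*(-4 + 30) = -15 - 27*26 = -15 - 702 = -717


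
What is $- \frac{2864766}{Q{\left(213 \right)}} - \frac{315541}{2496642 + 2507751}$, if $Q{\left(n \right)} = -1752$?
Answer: $\frac{2389310348201}{1461282756} \approx 1635.1$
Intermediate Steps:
$- \frac{2864766}{Q{\left(213 \right)}} - \frac{315541}{2496642 + 2507751} = - \frac{2864766}{-1752} - \frac{315541}{2496642 + 2507751} = \left(-2864766\right) \left(- \frac{1}{1752}\right) - \frac{315541}{5004393} = \frac{477461}{292} - \frac{315541}{5004393} = \frac{2389310348201}{1461282756}$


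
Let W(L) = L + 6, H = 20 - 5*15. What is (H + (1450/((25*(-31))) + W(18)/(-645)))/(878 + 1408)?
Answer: -126431/5078730 ≈ -0.024894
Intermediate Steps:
H = -55 (H = 20 - 75 = -55)
W(L) = 6 + L
(H + (1450/((25*(-31))) + W(18)/(-645)))/(878 + 1408) = (-55 + (1450/((25*(-31))) + (6 + 18)/(-645)))/(878 + 1408) = (-55 + (1450/(-775) + 24*(-1/645)))/2286 = (-55 + (1450*(-1/775) - 8/215))*(1/2286) = (-55 + (-58/31 - 8/215))*(1/2286) = (-55 - 12718/6665)*(1/2286) = -379293/6665*1/2286 = -126431/5078730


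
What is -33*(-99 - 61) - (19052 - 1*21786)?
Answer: 8014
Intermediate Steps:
-33*(-99 - 61) - (19052 - 1*21786) = -33*(-160) - (19052 - 21786) = 5280 - 1*(-2734) = 5280 + 2734 = 8014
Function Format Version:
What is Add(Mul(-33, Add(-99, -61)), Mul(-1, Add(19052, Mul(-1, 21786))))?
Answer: 8014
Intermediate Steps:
Add(Mul(-33, Add(-99, -61)), Mul(-1, Add(19052, Mul(-1, 21786)))) = Add(Mul(-33, -160), Mul(-1, Add(19052, -21786))) = Add(5280, Mul(-1, -2734)) = Add(5280, 2734) = 8014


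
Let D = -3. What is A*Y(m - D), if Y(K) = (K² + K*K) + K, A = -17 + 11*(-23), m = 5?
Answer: -36720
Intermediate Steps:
A = -270 (A = -17 - 253 = -270)
Y(K) = K + 2*K² (Y(K) = (K² + K²) + K = 2*K² + K = K + 2*K²)
A*Y(m - D) = -270*(5 - 1*(-3))*(1 + 2*(5 - 1*(-3))) = -270*(5 + 3)*(1 + 2*(5 + 3)) = -2160*(1 + 2*8) = -2160*(1 + 16) = -2160*17 = -270*136 = -36720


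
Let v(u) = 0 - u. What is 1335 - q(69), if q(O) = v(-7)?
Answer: 1328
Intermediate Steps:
v(u) = -u
q(O) = 7 (q(O) = -1*(-7) = 7)
1335 - q(69) = 1335 - 1*7 = 1335 - 7 = 1328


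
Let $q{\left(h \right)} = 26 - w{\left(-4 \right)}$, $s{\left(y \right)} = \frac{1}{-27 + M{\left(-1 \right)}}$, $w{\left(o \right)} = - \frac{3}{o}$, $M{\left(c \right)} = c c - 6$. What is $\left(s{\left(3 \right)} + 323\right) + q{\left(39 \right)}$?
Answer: $\frac{11143}{32} \approx 348.22$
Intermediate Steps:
$M{\left(c \right)} = -6 + c^{2}$ ($M{\left(c \right)} = c^{2} - 6 = -6 + c^{2}$)
$s{\left(y \right)} = - \frac{1}{32}$ ($s{\left(y \right)} = \frac{1}{-27 - \left(6 - \left(-1\right)^{2}\right)} = \frac{1}{-27 + \left(-6 + 1\right)} = \frac{1}{-27 - 5} = \frac{1}{-32} = - \frac{1}{32}$)
$q{\left(h \right)} = \frac{101}{4}$ ($q{\left(h \right)} = 26 - - \frac{3}{-4} = 26 - \left(-3\right) \left(- \frac{1}{4}\right) = 26 - \frac{3}{4} = \frac{101}{4}$)
$\left(s{\left(3 \right)} + 323\right) + q{\left(39 \right)} = \left(- \frac{1}{32} + 323\right) + \frac{101}{4} = \frac{10335}{32} + \frac{101}{4} = \frac{11143}{32}$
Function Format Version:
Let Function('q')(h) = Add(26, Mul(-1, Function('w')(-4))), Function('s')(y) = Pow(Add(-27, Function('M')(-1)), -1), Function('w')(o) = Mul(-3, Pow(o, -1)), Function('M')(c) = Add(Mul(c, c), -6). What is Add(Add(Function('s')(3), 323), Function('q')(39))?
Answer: Rational(11143, 32) ≈ 348.22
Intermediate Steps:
Function('M')(c) = Add(-6, Pow(c, 2)) (Function('M')(c) = Add(Pow(c, 2), -6) = Add(-6, Pow(c, 2)))
Function('s')(y) = Rational(-1, 32) (Function('s')(y) = Pow(Add(-27, Add(-6, Pow(-1, 2))), -1) = Pow(Add(-27, Add(-6, 1)), -1) = Pow(Add(-27, -5), -1) = Pow(-32, -1) = Rational(-1, 32))
Function('q')(h) = Rational(101, 4) (Function('q')(h) = Add(26, Mul(-1, Mul(-3, Pow(-4, -1)))) = Add(26, Mul(-1, Mul(-3, Rational(-1, 4)))) = Add(26, Mul(-1, Rational(3, 4))) = Add(26, Rational(-3, 4)) = Rational(101, 4))
Add(Add(Function('s')(3), 323), Function('q')(39)) = Add(Add(Rational(-1, 32), 323), Rational(101, 4)) = Add(Rational(10335, 32), Rational(101, 4)) = Rational(11143, 32)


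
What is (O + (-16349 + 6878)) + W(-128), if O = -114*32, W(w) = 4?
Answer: -13115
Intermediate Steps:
O = -3648
(O + (-16349 + 6878)) + W(-128) = (-3648 + (-16349 + 6878)) + 4 = (-3648 - 9471) + 4 = -13119 + 4 = -13115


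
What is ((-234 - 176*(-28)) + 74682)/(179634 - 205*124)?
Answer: 39688/77107 ≈ 0.51471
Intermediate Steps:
((-234 - 176*(-28)) + 74682)/(179634 - 205*124) = ((-234 + 4928) + 74682)/(179634 - 25420) = (4694 + 74682)/154214 = 79376*(1/154214) = 39688/77107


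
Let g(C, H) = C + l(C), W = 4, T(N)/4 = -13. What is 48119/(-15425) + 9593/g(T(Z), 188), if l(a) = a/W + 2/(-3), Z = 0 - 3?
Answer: -453395518/3038725 ≈ -149.21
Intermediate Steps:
Z = -3
T(N) = -52 (T(N) = 4*(-13) = -52)
l(a) = -⅔ + a/4 (l(a) = a/4 + 2/(-3) = a*(¼) + 2*(-⅓) = a/4 - ⅔ = -⅔ + a/4)
g(C, H) = -⅔ + 5*C/4 (g(C, H) = C + (-⅔ + C/4) = -⅔ + 5*C/4)
48119/(-15425) + 9593/g(T(Z), 188) = 48119/(-15425) + 9593/(-⅔ + (5/4)*(-52)) = 48119*(-1/15425) + 9593/(-⅔ - 65) = -48119/15425 + 9593/(-197/3) = -48119/15425 + 9593*(-3/197) = -48119/15425 - 28779/197 = -453395518/3038725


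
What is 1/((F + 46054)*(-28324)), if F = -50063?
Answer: 1/113550916 ≈ 8.8066e-9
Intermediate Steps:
1/((F + 46054)*(-28324)) = 1/((-50063 + 46054)*(-28324)) = -1/28324/(-4009) = -1/4009*(-1/28324) = 1/113550916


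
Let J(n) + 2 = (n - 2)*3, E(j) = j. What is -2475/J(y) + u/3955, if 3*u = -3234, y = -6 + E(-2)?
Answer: 1393447/18080 ≈ 77.071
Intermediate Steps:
y = -8 (y = -6 - 2 = -8)
u = -1078 (u = (⅓)*(-3234) = -1078)
J(n) = -8 + 3*n (J(n) = -2 + (n - 2)*3 = -2 + (-2 + n)*3 = -2 + (-6 + 3*n) = -8 + 3*n)
-2475/J(y) + u/3955 = -2475/(-8 + 3*(-8)) - 1078/3955 = -2475/(-8 - 24) - 1078*1/3955 = -2475/(-32) - 154/565 = -2475*(-1/32) - 154/565 = 2475/32 - 154/565 = 1393447/18080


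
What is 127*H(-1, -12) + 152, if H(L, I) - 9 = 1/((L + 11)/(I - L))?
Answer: 11553/10 ≈ 1155.3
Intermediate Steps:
H(L, I) = 9 + (I - L)/(11 + L) (H(L, I) = 9 + 1/((L + 11)/(I - L)) = 9 + 1/((11 + L)/(I - L)) = 9 + 1*((I - L)/(11 + L)) = 9 + (I - L)/(11 + L))
127*H(-1, -12) + 152 = 127*((99 - 12 + 8*(-1))/(11 - 1)) + 152 = 127*((99 - 12 - 8)/10) + 152 = 127*((⅒)*79) + 152 = 127*(79/10) + 152 = 10033/10 + 152 = 11553/10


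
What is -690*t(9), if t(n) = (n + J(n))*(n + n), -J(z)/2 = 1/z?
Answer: -109020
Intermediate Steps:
J(z) = -2/z
t(n) = 2*n*(n - 2/n) (t(n) = (n - 2/n)*(n + n) = (n - 2/n)*(2*n) = 2*n*(n - 2/n))
-690*t(9) = -690*(-4 + 2*9²) = -690*(-4 + 2*81) = -690*(-4 + 162) = -690*158 = -109020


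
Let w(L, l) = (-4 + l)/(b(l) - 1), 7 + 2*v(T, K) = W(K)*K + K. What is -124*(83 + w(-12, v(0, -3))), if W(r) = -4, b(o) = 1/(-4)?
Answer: -52948/5 ≈ -10590.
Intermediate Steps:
b(o) = -¼
v(T, K) = -7/2 - 3*K/2 (v(T, K) = -7/2 + (-4*K + K)/2 = -7/2 + (-3*K)/2 = -7/2 - 3*K/2)
w(L, l) = 16/5 - 4*l/5 (w(L, l) = (-4 + l)/(-¼ - 1) = (-4 + l)/(-5/4) = (-4 + l)*(-⅘) = 16/5 - 4*l/5)
-124*(83 + w(-12, v(0, -3))) = -124*(83 + (16/5 - 4*(-7/2 - 3/2*(-3))/5)) = -124*(83 + (16/5 - 4*(-7/2 + 9/2)/5)) = -124*(83 + (16/5 - ⅘*1)) = -124*(83 + (16/5 - ⅘)) = -124*(83 + 12/5) = -124*427/5 = -52948/5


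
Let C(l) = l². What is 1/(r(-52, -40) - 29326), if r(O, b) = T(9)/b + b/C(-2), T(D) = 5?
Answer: -8/234689 ≈ -3.4088e-5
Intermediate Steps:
r(O, b) = 5/b + b/4 (r(O, b) = 5/b + b/((-2)²) = 5/b + b/4)
1/(r(-52, -40) - 29326) = 1/((5/(-40) + (¼)*(-40)) - 29326) = 1/((5*(-1/40) - 10) - 29326) = 1/((-⅛ - 10) - 29326) = 1/(-81/8 - 29326) = 1/(-234689/8) = -8/234689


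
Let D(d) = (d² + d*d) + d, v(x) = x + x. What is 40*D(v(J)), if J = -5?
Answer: 7600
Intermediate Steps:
v(x) = 2*x
D(d) = d + 2*d² (D(d) = (d² + d²) + d = 2*d² + d = d + 2*d²)
40*D(v(J)) = 40*((2*(-5))*(1 + 2*(2*(-5)))) = 40*(-10*(1 + 2*(-10))) = 40*(-10*(1 - 20)) = 40*(-10*(-19)) = 40*190 = 7600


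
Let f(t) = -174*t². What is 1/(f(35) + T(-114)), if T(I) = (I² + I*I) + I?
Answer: -1/187272 ≈ -5.3398e-6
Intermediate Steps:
T(I) = I + 2*I² (T(I) = (I² + I²) + I = 2*I² + I = I + 2*I²)
1/(f(35) + T(-114)) = 1/(-174*35² - 114*(1 + 2*(-114))) = 1/(-174*1225 - 114*(1 - 228)) = 1/(-213150 - 114*(-227)) = 1/(-213150 + 25878) = 1/(-187272) = -1/187272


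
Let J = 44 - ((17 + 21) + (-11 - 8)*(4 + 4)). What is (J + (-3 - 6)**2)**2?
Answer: 57121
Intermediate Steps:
J = 158 (J = 44 - (38 - 19*8) = 44 - (38 - 152) = 44 - 1*(-114) = 44 + 114 = 158)
(J + (-3 - 6)**2)**2 = (158 + (-3 - 6)**2)**2 = (158 + (-9)**2)**2 = (158 + 81)**2 = 239**2 = 57121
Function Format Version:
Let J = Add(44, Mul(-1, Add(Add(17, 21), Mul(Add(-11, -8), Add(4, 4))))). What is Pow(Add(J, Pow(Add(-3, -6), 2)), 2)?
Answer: 57121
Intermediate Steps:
J = 158 (J = Add(44, Mul(-1, Add(38, Mul(-19, 8)))) = Add(44, Mul(-1, Add(38, -152))) = Add(44, Mul(-1, -114)) = Add(44, 114) = 158)
Pow(Add(J, Pow(Add(-3, -6), 2)), 2) = Pow(Add(158, Pow(Add(-3, -6), 2)), 2) = Pow(Add(158, Pow(-9, 2)), 2) = Pow(Add(158, 81), 2) = Pow(239, 2) = 57121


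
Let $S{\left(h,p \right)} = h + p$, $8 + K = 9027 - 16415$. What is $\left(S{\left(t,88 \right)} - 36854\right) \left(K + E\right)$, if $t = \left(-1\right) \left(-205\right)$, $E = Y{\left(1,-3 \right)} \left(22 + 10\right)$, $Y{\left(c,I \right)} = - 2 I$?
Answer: $263385444$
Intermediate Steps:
$E = 192$ ($E = \left(-2\right) \left(-3\right) \left(22 + 10\right) = 6 \cdot 32 = 192$)
$K = -7396$ ($K = -8 + \left(9027 - 16415\right) = -8 - 7388 = -7396$)
$t = 205$
$\left(S{\left(t,88 \right)} - 36854\right) \left(K + E\right) = \left(\left(205 + 88\right) - 36854\right) \left(-7396 + 192\right) = \left(293 - 36854\right) \left(-7204\right) = \left(-36561\right) \left(-7204\right) = 263385444$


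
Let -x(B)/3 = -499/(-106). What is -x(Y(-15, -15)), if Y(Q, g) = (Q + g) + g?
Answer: 1497/106 ≈ 14.123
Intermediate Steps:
Y(Q, g) = Q + 2*g
x(B) = -1497/106 (x(B) = -(-1497)/(-106) = -(-1497)*(-1)/106 = -3*499/106 = -1497/106)
-x(Y(-15, -15)) = -1*(-1497/106) = 1497/106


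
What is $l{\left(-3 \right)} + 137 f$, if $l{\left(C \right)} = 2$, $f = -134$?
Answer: $-18356$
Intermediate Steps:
$l{\left(-3 \right)} + 137 f = 2 + 137 \left(-134\right) = 2 - 18358 = -18356$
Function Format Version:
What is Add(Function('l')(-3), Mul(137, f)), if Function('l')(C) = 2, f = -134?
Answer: -18356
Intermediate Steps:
Add(Function('l')(-3), Mul(137, f)) = Add(2, Mul(137, -134)) = Add(2, -18358) = -18356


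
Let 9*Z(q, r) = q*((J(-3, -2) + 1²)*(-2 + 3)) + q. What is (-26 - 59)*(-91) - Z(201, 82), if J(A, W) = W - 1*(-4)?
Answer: 22937/3 ≈ 7645.7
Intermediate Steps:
J(A, W) = 4 + W (J(A, W) = W + 4 = 4 + W)
Z(q, r) = 4*q/9 (Z(q, r) = (q*(((4 - 2) + 1²)*(-2 + 3)) + q)/9 = (q*((2 + 1)*1) + q)/9 = (q*(3*1) + q)/9 = (q*3 + q)/9 = (3*q + q)/9 = (4*q)/9 = 4*q/9)
(-26 - 59)*(-91) - Z(201, 82) = (-26 - 59)*(-91) - 4*201/9 = -85*(-91) - 1*268/3 = 7735 - 268/3 = 22937/3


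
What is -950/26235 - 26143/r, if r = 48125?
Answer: -13301461/22955625 ≈ -0.57944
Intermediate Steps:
-950/26235 - 26143/r = -950/26235 - 26143/48125 = -950*1/26235 - 26143*1/48125 = -190/5247 - 26143/48125 = -13301461/22955625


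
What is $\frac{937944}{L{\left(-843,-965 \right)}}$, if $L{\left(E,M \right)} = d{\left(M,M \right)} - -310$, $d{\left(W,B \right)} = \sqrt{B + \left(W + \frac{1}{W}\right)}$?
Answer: $\frac{280585947600}{94598951} - \frac{2813832 i \sqrt{199696135}}{94598951} \approx 2966.1 - 420.34 i$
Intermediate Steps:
$d{\left(W,B \right)} = \sqrt{B + W + \frac{1}{W}}$
$L{\left(E,M \right)} = 310 + \sqrt{\frac{1}{M} + 2 M}$ ($L{\left(E,M \right)} = \sqrt{M + M + \frac{1}{M}} - -310 = \sqrt{\frac{1}{M} + 2 M} + 310 = 310 + \sqrt{\frac{1}{M} + 2 M}$)
$\frac{937944}{L{\left(-843,-965 \right)}} = \frac{937944}{310 + \sqrt{\frac{1}{-965} + 2 \left(-965\right)}} = \frac{937944}{310 + \sqrt{- \frac{1}{965} - 1930}} = \frac{937944}{310 + \sqrt{- \frac{1862451}{965}}} = \frac{937944}{310 + \frac{3 i \sqrt{199696135}}{965}}$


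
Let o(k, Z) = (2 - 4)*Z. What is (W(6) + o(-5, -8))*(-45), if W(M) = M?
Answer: -990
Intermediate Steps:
o(k, Z) = -2*Z
(W(6) + o(-5, -8))*(-45) = (6 - 2*(-8))*(-45) = (6 + 16)*(-45) = 22*(-45) = -990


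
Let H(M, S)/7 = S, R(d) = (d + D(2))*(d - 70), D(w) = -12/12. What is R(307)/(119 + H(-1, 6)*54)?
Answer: 72522/2387 ≈ 30.382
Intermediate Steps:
D(w) = -1 (D(w) = -12*1/12 = -1)
R(d) = (-1 + d)*(-70 + d) (R(d) = (d - 1)*(d - 70) = (-1 + d)*(-70 + d))
H(M, S) = 7*S
R(307)/(119 + H(-1, 6)*54) = (70 + 307² - 71*307)/(119 + (7*6)*54) = (70 + 94249 - 21797)/(119 + 42*54) = 72522/(119 + 2268) = 72522/2387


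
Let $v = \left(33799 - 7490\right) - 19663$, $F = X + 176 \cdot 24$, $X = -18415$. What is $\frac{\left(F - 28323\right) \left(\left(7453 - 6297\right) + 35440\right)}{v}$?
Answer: $- \frac{777921172}{3323} \approx -2.341 \cdot 10^{5}$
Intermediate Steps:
$F = -14191$ ($F = -18415 + 176 \cdot 24 = -18415 + 4224 = -14191$)
$v = 6646$ ($v = 26309 - 19663 = 6646$)
$\frac{\left(F - 28323\right) \left(\left(7453 - 6297\right) + 35440\right)}{v} = \frac{\left(-14191 - 28323\right) \left(\left(7453 - 6297\right) + 35440\right)}{6646} = - 42514 \left(\left(7453 - 6297\right) + 35440\right) \frac{1}{6646} = - 42514 \left(1156 + 35440\right) \frac{1}{6646} = \left(-42514\right) 36596 \cdot \frac{1}{6646} = \left(-1555842344\right) \frac{1}{6646} = - \frac{777921172}{3323}$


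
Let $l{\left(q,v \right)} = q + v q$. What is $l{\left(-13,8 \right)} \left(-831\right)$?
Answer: $97227$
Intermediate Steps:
$l{\left(q,v \right)} = q + q v$
$l{\left(-13,8 \right)} \left(-831\right) = - 13 \left(1 + 8\right) \left(-831\right) = \left(-13\right) 9 \left(-831\right) = \left(-117\right) \left(-831\right) = 97227$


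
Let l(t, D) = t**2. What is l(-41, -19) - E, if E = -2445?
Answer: 4126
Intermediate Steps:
l(-41, -19) - E = (-41)**2 - 1*(-2445) = 1681 + 2445 = 4126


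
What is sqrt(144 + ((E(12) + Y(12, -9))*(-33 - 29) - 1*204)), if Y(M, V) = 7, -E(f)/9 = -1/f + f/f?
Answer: sqrt(70)/2 ≈ 4.1833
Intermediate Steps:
E(f) = -9 + 9/f (E(f) = -9*(-1/f + f/f) = -9*(-1/f + 1) = -9*(1 - 1/f) = -9 + 9/f)
sqrt(144 + ((E(12) + Y(12, -9))*(-33 - 29) - 1*204)) = sqrt(144 + (((-9 + 9/12) + 7)*(-33 - 29) - 1*204)) = sqrt(144 + (((-9 + 9*(1/12)) + 7)*(-62) - 204)) = sqrt(144 + (((-9 + 3/4) + 7)*(-62) - 204)) = sqrt(144 + ((-33/4 + 7)*(-62) - 204)) = sqrt(144 + (-5/4*(-62) - 204)) = sqrt(144 + (155/2 - 204)) = sqrt(144 - 253/2) = sqrt(35/2) = sqrt(70)/2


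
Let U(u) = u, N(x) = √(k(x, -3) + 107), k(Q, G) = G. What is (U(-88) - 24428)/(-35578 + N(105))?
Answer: 218057562/316448495 + 12258*√26/316448495 ≈ 0.68927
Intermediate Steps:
N(x) = 2*√26 (N(x) = √(-3 + 107) = √104 = 2*√26)
(U(-88) - 24428)/(-35578 + N(105)) = (-88 - 24428)/(-35578 + 2*√26) = -24516/(-35578 + 2*√26)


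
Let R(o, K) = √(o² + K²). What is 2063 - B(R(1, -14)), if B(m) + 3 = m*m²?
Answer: 2066 - 197*√197 ≈ -699.03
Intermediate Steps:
R(o, K) = √(K² + o²)
B(m) = -3 + m³ (B(m) = -3 + m*m² = -3 + m³)
2063 - B(R(1, -14)) = 2063 - (-3 + (√((-14)² + 1²))³) = 2063 - (-3 + (√(196 + 1))³) = 2063 - (-3 + (√197)³) = 2063 - (-3 + 197*√197) = 2063 + (3 - 197*√197) = 2066 - 197*√197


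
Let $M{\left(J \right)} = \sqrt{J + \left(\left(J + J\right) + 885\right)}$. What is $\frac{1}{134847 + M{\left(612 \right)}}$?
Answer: $\frac{44949}{6061236896} - \frac{\sqrt{2721}}{18183710688} \approx 7.4129 \cdot 10^{-6}$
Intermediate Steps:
$M{\left(J \right)} = \sqrt{885 + 3 J}$ ($M{\left(J \right)} = \sqrt{J + \left(2 J + 885\right)} = \sqrt{J + \left(885 + 2 J\right)} = \sqrt{885 + 3 J}$)
$\frac{1}{134847 + M{\left(612 \right)}} = \frac{1}{134847 + \sqrt{885 + 3 \cdot 612}} = \frac{1}{134847 + \sqrt{885 + 1836}} = \frac{1}{134847 + \sqrt{2721}}$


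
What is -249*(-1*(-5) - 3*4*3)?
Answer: 7719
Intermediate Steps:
-249*(-1*(-5) - 3*4*3) = -249*(5 - 12*3) = -249*(5 - 36) = -249*(-31) = 7719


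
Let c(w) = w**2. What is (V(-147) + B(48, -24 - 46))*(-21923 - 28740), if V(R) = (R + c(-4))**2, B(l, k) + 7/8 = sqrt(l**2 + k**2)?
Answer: -6955067303/8 - 101326*sqrt(1801) ≈ -8.7368e+8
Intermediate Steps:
B(l, k) = -7/8 + sqrt(k**2 + l**2) (B(l, k) = -7/8 + sqrt(l**2 + k**2) = -7/8 + sqrt(k**2 + l**2))
V(R) = (16 + R)**2 (V(R) = (R + (-4)**2)**2 = (R + 16)**2 = (16 + R)**2)
(V(-147) + B(48, -24 - 46))*(-21923 - 28740) = ((16 - 147)**2 + (-7/8 + sqrt((-24 - 46)**2 + 48**2)))*(-21923 - 28740) = ((-131)**2 + (-7/8 + sqrt((-70)**2 + 2304)))*(-50663) = (17161 + (-7/8 + sqrt(4900 + 2304)))*(-50663) = (17161 + (-7/8 + sqrt(7204)))*(-50663) = (17161 + (-7/8 + 2*sqrt(1801)))*(-50663) = (137281/8 + 2*sqrt(1801))*(-50663) = -6955067303/8 - 101326*sqrt(1801)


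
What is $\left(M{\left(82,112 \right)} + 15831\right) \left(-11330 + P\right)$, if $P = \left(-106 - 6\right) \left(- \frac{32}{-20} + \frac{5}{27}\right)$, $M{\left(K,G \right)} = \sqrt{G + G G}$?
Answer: $- \frac{2737957378}{15} - \frac{6226168 \sqrt{791}}{135} \approx -1.8383 \cdot 10^{8}$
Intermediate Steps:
$M{\left(K,G \right)} = \sqrt{G + G^{2}}$
$P = - \frac{26992}{135}$ ($P = - 112 \left(\left(-32\right) \left(- \frac{1}{20}\right) + 5 \cdot \frac{1}{27}\right) = - 112 \left(\frac{8}{5} + \frac{5}{27}\right) = \left(-112\right) \frac{241}{135} = - \frac{26992}{135} \approx -199.94$)
$\left(M{\left(82,112 \right)} + 15831\right) \left(-11330 + P\right) = \left(\sqrt{112 \left(1 + 112\right)} + 15831\right) \left(-11330 - \frac{26992}{135}\right) = \left(\sqrt{112 \cdot 113} + 15831\right) \left(- \frac{1556542}{135}\right) = \left(\sqrt{12656} + 15831\right) \left(- \frac{1556542}{135}\right) = \left(4 \sqrt{791} + 15831\right) \left(- \frac{1556542}{135}\right) = \left(15831 + 4 \sqrt{791}\right) \left(- \frac{1556542}{135}\right) = - \frac{2737957378}{15} - \frac{6226168 \sqrt{791}}{135}$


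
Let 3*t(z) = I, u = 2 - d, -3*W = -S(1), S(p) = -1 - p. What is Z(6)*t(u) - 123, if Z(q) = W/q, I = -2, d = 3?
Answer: -3319/27 ≈ -122.93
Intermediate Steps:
W = -⅔ (W = -(-1)*(-1 - 1*1)/3 = -(-1)*(-1 - 1)/3 = -(-1)*(-2)/3 = -⅓*2 = -⅔ ≈ -0.66667)
u = -1 (u = 2 - 1*3 = 2 - 3 = -1)
t(z) = -⅔ (t(z) = (⅓)*(-2) = -⅔)
Z(q) = -2/(3*q)
Z(6)*t(u) - 123 = -⅔/6*(-⅔) - 123 = -⅔*⅙*(-⅔) - 123 = -⅑*(-⅔) - 123 = 2/27 - 123 = -3319/27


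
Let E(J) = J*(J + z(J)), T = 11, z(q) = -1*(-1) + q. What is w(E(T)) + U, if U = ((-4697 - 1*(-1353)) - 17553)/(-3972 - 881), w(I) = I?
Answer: 1248706/4853 ≈ 257.31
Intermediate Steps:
z(q) = 1 + q
E(J) = J*(1 + 2*J) (E(J) = J*(J + (1 + J)) = J*(1 + 2*J))
U = 20897/4853 (U = ((-4697 + 1353) - 17553)/(-4853) = (-3344 - 17553)*(-1/4853) = -20897*(-1/4853) = 20897/4853 ≈ 4.3060)
w(E(T)) + U = 11*(1 + 2*11) + 20897/4853 = 11*(1 + 22) + 20897/4853 = 11*23 + 20897/4853 = 253 + 20897/4853 = 1248706/4853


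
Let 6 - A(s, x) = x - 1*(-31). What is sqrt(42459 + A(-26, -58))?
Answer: 2*sqrt(10623) ≈ 206.14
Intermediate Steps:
A(s, x) = -25 - x (A(s, x) = 6 - (x - 1*(-31)) = 6 - (x + 31) = 6 - (31 + x) = 6 + (-31 - x) = -25 - x)
sqrt(42459 + A(-26, -58)) = sqrt(42459 + (-25 - 1*(-58))) = sqrt(42459 + (-25 + 58)) = sqrt(42459 + 33) = sqrt(42492) = 2*sqrt(10623)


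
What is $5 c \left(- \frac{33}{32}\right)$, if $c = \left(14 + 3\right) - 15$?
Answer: $- \frac{165}{16} \approx -10.313$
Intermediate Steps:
$c = 2$ ($c = 17 - 15 = 2$)
$5 c \left(- \frac{33}{32}\right) = 5 \cdot 2 \left(- \frac{33}{32}\right) = 10 \left(\left(-33\right) \frac{1}{32}\right) = 10 \left(- \frac{33}{32}\right) = - \frac{165}{16}$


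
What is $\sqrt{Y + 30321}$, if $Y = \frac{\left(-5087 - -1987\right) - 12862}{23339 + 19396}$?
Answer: $\frac{\sqrt{55373960566155}}{42735} \approx 174.13$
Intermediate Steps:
$Y = - \frac{15962}{42735}$ ($Y = \frac{\left(-5087 + 1987\right) - 12862}{42735} = \left(-3100 - 12862\right) \frac{1}{42735} = \left(-15962\right) \frac{1}{42735} = - \frac{15962}{42735} \approx -0.37351$)
$\sqrt{Y + 30321} = \sqrt{- \frac{15962}{42735} + 30321} = \sqrt{\frac{1295751973}{42735}} = \frac{\sqrt{55373960566155}}{42735}$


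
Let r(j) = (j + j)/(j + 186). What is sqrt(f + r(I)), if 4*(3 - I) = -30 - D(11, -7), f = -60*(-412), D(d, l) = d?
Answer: 11*sqrt(129772322)/797 ≈ 157.23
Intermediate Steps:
f = 24720
I = 53/4 (I = 3 - (-30 - 1*11)/4 = 3 - (-30 - 11)/4 = 3 - 1/4*(-41) = 3 + 41/4 = 53/4 ≈ 13.250)
r(j) = 2*j/(186 + j) (r(j) = (2*j)/(186 + j) = 2*j/(186 + j))
sqrt(f + r(I)) = sqrt(24720 + 2*(53/4)/(186 + 53/4)) = sqrt(24720 + 2*(53/4)/(797/4)) = sqrt(24720 + 2*(53/4)*(4/797)) = sqrt(24720 + 106/797) = sqrt(19701946/797) = 11*sqrt(129772322)/797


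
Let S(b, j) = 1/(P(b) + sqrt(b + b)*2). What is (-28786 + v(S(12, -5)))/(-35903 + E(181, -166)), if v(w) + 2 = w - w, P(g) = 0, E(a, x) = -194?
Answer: 28788/36097 ≈ 0.79752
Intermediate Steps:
S(b, j) = sqrt(2)/(4*sqrt(b)) (S(b, j) = 1/(0 + sqrt(b + b)*2) = 1/(0 + sqrt(2*b)*2) = 1/(0 + (sqrt(2)*sqrt(b))*2) = 1/(0 + 2*sqrt(2)*sqrt(b)) = 1/(2*sqrt(2)*sqrt(b)) = sqrt(2)/(4*sqrt(b)))
v(w) = -2 (v(w) = -2 + (w - w) = -2 + 0 = -2)
(-28786 + v(S(12, -5)))/(-35903 + E(181, -166)) = (-28786 - 2)/(-35903 - 194) = -28788/(-36097) = -28788*(-1/36097) = 28788/36097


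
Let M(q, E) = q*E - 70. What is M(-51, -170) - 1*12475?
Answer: -3875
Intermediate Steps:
M(q, E) = -70 + E*q (M(q, E) = E*q - 70 = -70 + E*q)
M(-51, -170) - 1*12475 = (-70 - 170*(-51)) - 1*12475 = (-70 + 8670) - 12475 = 8600 - 12475 = -3875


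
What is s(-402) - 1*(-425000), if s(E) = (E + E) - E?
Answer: 424598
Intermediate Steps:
s(E) = E (s(E) = 2*E - E = E)
s(-402) - 1*(-425000) = -402 - 1*(-425000) = -402 + 425000 = 424598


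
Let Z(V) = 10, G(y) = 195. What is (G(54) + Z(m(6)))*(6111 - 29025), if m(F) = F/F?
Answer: -4697370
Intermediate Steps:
m(F) = 1
(G(54) + Z(m(6)))*(6111 - 29025) = (195 + 10)*(6111 - 29025) = 205*(-22914) = -4697370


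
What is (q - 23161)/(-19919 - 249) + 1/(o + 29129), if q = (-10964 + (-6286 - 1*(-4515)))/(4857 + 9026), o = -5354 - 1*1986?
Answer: 3503341621433/3050376591708 ≈ 1.1485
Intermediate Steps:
o = -7340 (o = -5354 - 1986 = -7340)
q = -12735/13883 (q = (-10964 + (-6286 + 4515))/13883 = (-10964 - 1771)*(1/13883) = -12735*1/13883 = -12735/13883 ≈ -0.91731)
(q - 23161)/(-19919 - 249) + 1/(o + 29129) = (-12735/13883 - 23161)/(-19919 - 249) + 1/(-7340 + 29129) = -321556898/13883/(-20168) + 1/21789 = -321556898/13883*(-1/20168) + 1/21789 = 160778449/139996172 + 1/21789 = 3503341621433/3050376591708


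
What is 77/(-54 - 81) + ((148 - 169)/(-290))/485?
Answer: -2165443/3797550 ≈ -0.57022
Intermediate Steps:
77/(-54 - 81) + ((148 - 169)/(-290))/485 = 77/(-135) - 21*(-1/290)*(1/485) = 77*(-1/135) + (21/290)*(1/485) = -77/135 + 21/140650 = -2165443/3797550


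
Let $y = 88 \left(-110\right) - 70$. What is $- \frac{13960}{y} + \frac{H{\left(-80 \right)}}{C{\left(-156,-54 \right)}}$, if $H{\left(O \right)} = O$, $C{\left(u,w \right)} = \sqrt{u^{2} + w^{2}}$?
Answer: $\frac{1396}{975} - \frac{40 \sqrt{757}}{2271} \approx 0.94719$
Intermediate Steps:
$y = -9750$ ($y = -9680 - 70 = -9750$)
$- \frac{13960}{y} + \frac{H{\left(-80 \right)}}{C{\left(-156,-54 \right)}} = - \frac{13960}{-9750} - \frac{80}{\sqrt{\left(-156\right)^{2} + \left(-54\right)^{2}}} = \left(-13960\right) \left(- \frac{1}{9750}\right) - \frac{80}{\sqrt{24336 + 2916}} = \frac{1396}{975} - \frac{80}{\sqrt{27252}} = \frac{1396}{975} - \frac{80}{6 \sqrt{757}} = \frac{1396}{975} - 80 \frac{\sqrt{757}}{4542} = \frac{1396}{975} - \frac{40 \sqrt{757}}{2271}$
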